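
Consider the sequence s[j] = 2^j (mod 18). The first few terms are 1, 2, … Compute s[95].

We have s[0] = 1, s[1] = 2, s[2] = 4, s[3] = 8, s[4] = 16, s[5] = 14, s[6] = 10, s[7] = 2.
Since s[7] = s[1] = 2, the sequence is eventually periodic: after a pre-period of length 1 it cycles with period 6.
For j ≥ 1, s[j] depends only on (j - 1) mod 6. (95 - 1) mod 6 = 4, so s[95] = s[5] = 14.

14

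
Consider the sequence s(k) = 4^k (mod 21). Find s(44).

16

s(0) = 1,  s(1) = 4,  s(2) = 16,  s(3) = 1.
The sequence repeats with period 3.
So s(44) = s(0 + ((44-0) mod 3)) = s(2) = 16.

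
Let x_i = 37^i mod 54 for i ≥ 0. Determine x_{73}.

37

Computing terms: x_0 = 1,  x_1 = 37,  x_2 = 19,  x_3 = 1.
Since x_3 = x_0 = 1, the sequence is periodic with period 3.
So x_{73} = x_{0 + ((73-0) mod 3)} = x_1 = 37.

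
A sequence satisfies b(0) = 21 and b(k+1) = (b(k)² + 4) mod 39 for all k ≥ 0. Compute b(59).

Listing terms: b(0) = 21; b(1) = 16; b(2) = 26; b(3) = 17; b(4) = 20; b(5) = 14; b(6) = 5; b(7) = 29; b(8) = 26.
Since b(8) = b(2) = 26, the sequence is eventually periodic: after a pre-period of length 2 it cycles with period 6.
For k ≥ 2, b(k) depends only on (k - 2) mod 6. (59 - 2) mod 6 = 3, so b(59) = b(5) = 14.

14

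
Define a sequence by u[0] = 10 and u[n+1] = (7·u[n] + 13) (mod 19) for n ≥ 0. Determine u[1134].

10

u[0] = 10, u[1] = 7, u[2] = 5, u[3] = 10.
Since u[3] = u[0] = 10, the sequence is periodic with period 3.
(1134 - 0) mod 3 = 0, so u[1134] = u[0] = 10.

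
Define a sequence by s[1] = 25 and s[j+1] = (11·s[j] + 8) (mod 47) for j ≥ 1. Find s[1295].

42

Listing terms: s[1] = 25; s[2] = 1; s[3] = 19; s[4] = 29; s[5] = 45; s[6] = 33; s[7] = 42; s[8] = 0; s[9] = 8; s[10] = 2; s[11] = 30; s[12] = 9; s[13] = 13; s[14] = 10; s[15] = 24; s[16] = 37; s[17] = 39; s[18] = 14; s[19] = 21; s[20] = 4; s[21] = 5; s[22] = 16; s[23] = 43; s[24] = 11; s[25] = 35; s[26] = 17; s[27] = 7; s[28] = 38; s[29] = 3; s[30] = 41; s[31] = 36; s[32] = 28; s[33] = 34; s[34] = 6; s[35] = 27; s[36] = 23; s[37] = 26; s[38] = 12; s[39] = 46; s[40] = 44; s[41] = 22; s[42] = 15; s[43] = 32; s[44] = 31; s[45] = 20; s[46] = 40; s[47] = 25.
The sequence repeats with period 46.
So s[1295] = s[1 + ((1295-1) mod 46)] = s[7] = 42.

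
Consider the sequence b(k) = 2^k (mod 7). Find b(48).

We have b(0) = 1, b(1) = 2, b(2) = 4, b(3) = 1.
The sequence repeats with period 3.
(48 - 0) mod 3 = 0, so b(48) = b(0) = 1.

1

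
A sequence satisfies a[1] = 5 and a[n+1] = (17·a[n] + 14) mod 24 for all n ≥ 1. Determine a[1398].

3

We have a[1] = 5, a[2] = 3, a[3] = 17, a[4] = 15, a[5] = 5.
Since a[5] = a[1] = 5, the sequence is periodic with period 4.
(1398 - 1) mod 4 = 1, so a[1398] = a[2] = 3.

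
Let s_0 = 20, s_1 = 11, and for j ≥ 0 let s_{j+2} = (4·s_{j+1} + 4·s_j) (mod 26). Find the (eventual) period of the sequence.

21

s_0 = 20; s_1 = 11; s_2 = 20; s_3 = 20; s_4 = 4; s_5 = 18; s_6 = 10; s_7 = 8; s_8 = 20; s_9 = 8; s_{10} = 8; s_{11} = 12; s_{12} = 2; s_{13} = 4; s_{14} = 24; s_{15} = 8; s_{16} = 24; s_{17} = 24; s_{18} = 10; s_{19} = 6; s_{20} = 12; s_{21} = 20; s_{22} = 24; s_{23} = 20; s_{24} = 20.
Since (s_{23}, s_{24}) = (s_2, s_3) = (20, 20) (two consecutive terms determine the rest), the sequence is eventually periodic: after a pre-period of length 2 it cycles with period 21.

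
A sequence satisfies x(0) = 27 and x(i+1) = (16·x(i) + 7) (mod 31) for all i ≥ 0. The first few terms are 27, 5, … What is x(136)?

Listing terms: x(0) = 27; x(1) = 5; x(2) = 25; x(3) = 4; x(4) = 9; x(5) = 27.
The sequence repeats with period 5.
So x(136) = x(0 + ((136-0) mod 5)) = x(1) = 5.

5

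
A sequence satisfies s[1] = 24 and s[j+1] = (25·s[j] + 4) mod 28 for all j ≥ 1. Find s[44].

s[1] = 24,  s[2] = 16,  s[3] = 12,  s[4] = 24.
Since s[4] = s[1] = 24, the sequence is periodic with period 3.
So s[44] = s[1 + ((44-1) mod 3)] = s[2] = 16.

16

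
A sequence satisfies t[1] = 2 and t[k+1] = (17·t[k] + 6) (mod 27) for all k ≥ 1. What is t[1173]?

11

Computing terms: t[1] = 2, t[2] = 13, t[3] = 11, t[4] = 4, t[5] = 20, t[6] = 22, t[7] = 2.
Since t[7] = t[1] = 2, the sequence is periodic with period 6.
(1173 - 1) mod 6 = 2, so t[1173] = t[3] = 11.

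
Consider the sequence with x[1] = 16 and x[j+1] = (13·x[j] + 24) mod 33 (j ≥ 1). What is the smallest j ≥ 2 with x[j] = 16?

11

Computing terms: x[1] = 16,  x[2] = 1,  x[3] = 4,  x[4] = 10,  x[5] = 22,  x[6] = 13,  x[7] = 28,  x[8] = 25,  x[9] = 19,  x[10] = 7,  x[11] = 16.
Since x[11] = x[1] = 16, the sequence is periodic with period 10.
The value 16 next appears (with j ≥ 2) at x[11].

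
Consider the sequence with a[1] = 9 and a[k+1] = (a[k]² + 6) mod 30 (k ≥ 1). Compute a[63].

15

a[1] = 9,  a[2] = 27,  a[3] = 15,  a[4] = 21,  a[5] = 27.
Since a[5] = a[2] = 27, the sequence is eventually periodic: after a pre-period of length 1 it cycles with period 3.
For k ≥ 2, a[k] depends only on (k - 2) mod 3. (63 - 2) mod 3 = 1, so a[63] = a[3] = 15.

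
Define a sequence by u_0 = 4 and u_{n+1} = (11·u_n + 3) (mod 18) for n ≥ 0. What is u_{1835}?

We have u_0 = 4, u_1 = 11, u_2 = 16, u_3 = 17, u_4 = 10, u_5 = 5, u_6 = 4.
Since u_6 = u_0 = 4, the sequence is periodic with period 6.
So u_{1835} = u_{0 + ((1835-0) mod 6)} = u_5 = 5.

5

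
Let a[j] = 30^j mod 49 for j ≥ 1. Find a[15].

a[1] = 30, a[2] = 18, a[3] = 1, a[4] = 30.
The sequence repeats with period 3.
So a[15] = a[1 + ((15-1) mod 3)] = a[3] = 1.

1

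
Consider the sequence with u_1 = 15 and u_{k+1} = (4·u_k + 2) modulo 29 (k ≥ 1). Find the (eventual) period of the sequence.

Listing terms: u_1 = 15, u_2 = 4, u_3 = 18, u_4 = 16, u_5 = 8, u_6 = 5, u_7 = 22, u_8 = 3, u_9 = 14, u_{10} = 0, u_{11} = 2, u_{12} = 10, u_{13} = 13, u_{14} = 25, u_{15} = 15.
The sequence repeats with period 14.

14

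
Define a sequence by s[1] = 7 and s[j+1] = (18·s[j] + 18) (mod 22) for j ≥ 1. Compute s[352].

Computing terms: s[1] = 7, s[2] = 12, s[3] = 14, s[4] = 6, s[5] = 16, s[6] = 20, s[7] = 4, s[8] = 2, s[9] = 10, s[10] = 0, s[11] = 18, s[12] = 12.
Since s[12] = s[2] = 12, the sequence is eventually periodic: after a pre-period of length 1 it cycles with period 10.
For j ≥ 2, s[j] depends only on (j - 2) mod 10. (352 - 2) mod 10 = 0, so s[352] = s[2] = 12.

12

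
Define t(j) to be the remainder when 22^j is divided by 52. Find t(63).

Listing terms: t(0) = 1,  t(1) = 22,  t(2) = 16,  t(3) = 40,  t(4) = 48,  t(5) = 16.
Since t(5) = t(2) = 16, the sequence is eventually periodic: after a pre-period of length 2 it cycles with period 3.
For j ≥ 2, t(j) depends only on (j - 2) mod 3. (63 - 2) mod 3 = 1, so t(63) = t(3) = 40.

40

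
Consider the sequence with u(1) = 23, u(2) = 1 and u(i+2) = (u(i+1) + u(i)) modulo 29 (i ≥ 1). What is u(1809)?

We have u(1) = 23,  u(2) = 1,  u(3) = 24,  u(4) = 25,  u(5) = 20,  u(6) = 16,  u(7) = 7,  u(8) = 23,  u(9) = 1.
The sequence repeats with period 7.
So u(1809) = u(1 + ((1809-1) mod 7)) = u(3) = 24.

24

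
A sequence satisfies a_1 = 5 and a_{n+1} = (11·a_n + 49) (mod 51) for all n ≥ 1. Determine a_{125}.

Listing terms: a_1 = 5, a_2 = 2, a_3 = 20, a_4 = 14, a_5 = 50, a_6 = 38, a_7 = 8, a_8 = 35, a_9 = 26, a_{10} = 29, a_{11} = 11, a_{12} = 17, a_{13} = 32, a_{14} = 44, a_{15} = 23, a_{16} = 47, a_{17} = 5.
Since a_{17} = a_1 = 5, the sequence is periodic with period 16.
So a_{125} = a_{1 + ((125-1) mod 16)} = a_{13} = 32.

32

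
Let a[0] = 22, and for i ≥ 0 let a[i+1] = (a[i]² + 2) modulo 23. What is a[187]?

We have a[0] = 22; a[1] = 3; a[2] = 11; a[3] = 8; a[4] = 20; a[5] = 11.
Since a[5] = a[2] = 11, the sequence is eventually periodic: after a pre-period of length 2 it cycles with period 3.
For i ≥ 2, a[i] depends only on (i - 2) mod 3. (187 - 2) mod 3 = 2, so a[187] = a[4] = 20.

20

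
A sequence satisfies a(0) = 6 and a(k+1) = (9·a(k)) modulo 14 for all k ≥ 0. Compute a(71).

10

a(0) = 6; a(1) = 12; a(2) = 10; a(3) = 6.
Since a(3) = a(0) = 6, the sequence is periodic with period 3.
(71 - 0) mod 3 = 2, so a(71) = a(2) = 10.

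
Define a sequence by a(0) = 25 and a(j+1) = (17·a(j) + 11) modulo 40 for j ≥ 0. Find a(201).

36

We have a(0) = 25,  a(1) = 36,  a(2) = 23,  a(3) = 2,  a(4) = 5,  a(5) = 16,  a(6) = 3,  a(7) = 22,  a(8) = 25.
The sequence repeats with period 8.
So a(201) = a(0 + ((201-0) mod 8)) = a(1) = 36.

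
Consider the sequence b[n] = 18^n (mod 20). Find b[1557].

b[0] = 1, b[1] = 18, b[2] = 4, b[3] = 12, b[4] = 16, b[5] = 8, b[6] = 4.
Since b[6] = b[2] = 4, the sequence is eventually periodic: after a pre-period of length 2 it cycles with period 4.
For n ≥ 2, b[n] depends only on (n - 2) mod 4. (1557 - 2) mod 4 = 3, so b[1557] = b[5] = 8.

8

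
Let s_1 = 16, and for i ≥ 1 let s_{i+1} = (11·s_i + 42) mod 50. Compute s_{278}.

Listing terms: s_1 = 16; s_2 = 18; s_3 = 40; s_4 = 32; s_5 = 44; s_6 = 26; s_7 = 28; s_8 = 0; s_9 = 42; s_{10} = 4; s_{11} = 36; s_{12} = 38; s_{13} = 10; s_{14} = 2; s_{15} = 14; s_{16} = 46; s_{17} = 48; s_{18} = 20; s_{19} = 12; s_{20} = 24; s_{21} = 6; s_{22} = 8; s_{23} = 30; s_{24} = 22; s_{25} = 34; s_{26} = 16.
Since s_{26} = s_1 = 16, the sequence is periodic with period 25.
(278 - 1) mod 25 = 2, so s_{278} = s_3 = 40.

40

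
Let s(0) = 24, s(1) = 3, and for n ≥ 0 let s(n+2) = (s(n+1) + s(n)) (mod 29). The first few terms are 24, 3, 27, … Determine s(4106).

Computing terms: s(0) = 24, s(1) = 3, s(2) = 27, s(3) = 1, s(4) = 28, s(5) = 0, s(6) = 28, s(7) = 28, s(8) = 27, s(9) = 26, s(10) = 24, s(11) = 21, s(12) = 16, s(13) = 8, s(14) = 24, s(15) = 3.
The sequence repeats with period 14.
So s(4106) = s(0 + ((4106-0) mod 14)) = s(4) = 28.

28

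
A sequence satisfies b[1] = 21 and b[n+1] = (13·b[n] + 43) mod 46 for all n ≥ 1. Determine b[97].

Computing terms: b[1] = 21; b[2] = 40; b[3] = 11; b[4] = 2; b[5] = 23; b[6] = 20; b[7] = 27; b[8] = 26; b[9] = 13; b[10] = 28; b[11] = 39; b[12] = 44; b[13] = 17; b[14] = 34; b[15] = 25; b[16] = 0; b[17] = 43; b[18] = 4; b[19] = 3; b[20] = 36; b[21] = 5; b[22] = 16; b[23] = 21.
The sequence repeats with period 22.
So b[97] = b[1 + ((97-1) mod 22)] = b[9] = 13.

13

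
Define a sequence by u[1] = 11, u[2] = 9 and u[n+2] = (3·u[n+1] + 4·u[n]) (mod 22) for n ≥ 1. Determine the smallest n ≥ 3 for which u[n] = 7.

Listing terms: u[1] = 11,  u[2] = 9,  u[3] = 5,  u[4] = 7,  u[5] = 19,  u[6] = 19,  u[7] = 1,  u[8] = 13,  u[9] = 21,  u[10] = 5,  u[11] = 11,  u[12] = 9.
Since (u[11], u[12]) = (u[1], u[2]) = (11, 9) (two consecutive terms determine the rest), the sequence is periodic with period 10.
The value 7 first appears (with n ≥ 3) at u[4].

4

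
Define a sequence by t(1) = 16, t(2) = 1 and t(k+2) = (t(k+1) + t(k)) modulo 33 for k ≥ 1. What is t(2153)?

Computing terms: t(1) = 16,  t(2) = 1,  t(3) = 17,  t(4) = 18,  t(5) = 2,  t(6) = 20,  t(7) = 22,  t(8) = 9,  t(9) = 31,  t(10) = 7,  t(11) = 5,  t(12) = 12,  t(13) = 17,  t(14) = 29,  t(15) = 13,  t(16) = 9,  t(17) = 22,  t(18) = 31,  t(19) = 20,  t(20) = 18,  t(21) = 5,  t(22) = 23,  t(23) = 28,  t(24) = 18,  t(25) = 13,  t(26) = 31,  t(27) = 11,  t(28) = 9,  t(29) = 20,  t(30) = 29,  t(31) = 16,  t(32) = 12,  t(33) = 28,  t(34) = 7,  t(35) = 2,  t(36) = 9,  t(37) = 11,  t(38) = 20,  t(39) = 31,  t(40) = 18,  t(41) = 16,  t(42) = 1.
Since (t(41), t(42)) = (t(1), t(2)) = (16, 1) (two consecutive terms determine the rest), the sequence is periodic with period 40.
(2153 - 1) mod 40 = 32, so t(2153) = t(33) = 28.

28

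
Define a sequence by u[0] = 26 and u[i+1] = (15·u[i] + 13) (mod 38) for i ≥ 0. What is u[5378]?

28

We have u[0] = 26,  u[1] = 23,  u[2] = 16,  u[3] = 25,  u[4] = 8,  u[5] = 19,  u[6] = 32,  u[7] = 37,  u[8] = 36,  u[9] = 21,  u[10] = 24,  u[11] = 31,  u[12] = 22,  u[13] = 1,  u[14] = 28,  u[15] = 15,  u[16] = 10,  u[17] = 11,  u[18] = 26.
The sequence repeats with period 18.
(5378 - 0) mod 18 = 14, so u[5378] = u[14] = 28.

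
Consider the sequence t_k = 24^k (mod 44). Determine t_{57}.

40

Listing terms: t_1 = 24, t_2 = 4, t_3 = 8, t_4 = 16, t_5 = 32, t_6 = 20, t_7 = 40, t_8 = 36, t_9 = 28, t_{10} = 12, t_{11} = 24.
The sequence repeats with period 10.
(57 - 1) mod 10 = 6, so t_{57} = t_7 = 40.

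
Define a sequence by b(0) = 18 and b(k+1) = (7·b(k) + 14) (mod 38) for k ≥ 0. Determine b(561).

We have b(0) = 18,  b(1) = 26,  b(2) = 6,  b(3) = 18.
Since b(3) = b(0) = 18, the sequence is periodic with period 3.
(561 - 0) mod 3 = 0, so b(561) = b(0) = 18.

18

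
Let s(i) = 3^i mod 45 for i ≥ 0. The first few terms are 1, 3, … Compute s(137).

Computing terms: s(0) = 1, s(1) = 3, s(2) = 9, s(3) = 27, s(4) = 36, s(5) = 18, s(6) = 9.
Since s(6) = s(2) = 9, the sequence is eventually periodic: after a pre-period of length 2 it cycles with period 4.
For i ≥ 2, s(i) depends only on (i - 2) mod 4. (137 - 2) mod 4 = 3, so s(137) = s(5) = 18.

18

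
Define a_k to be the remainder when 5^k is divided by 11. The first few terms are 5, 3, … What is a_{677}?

Computing terms: a_1 = 5,  a_2 = 3,  a_3 = 4,  a_4 = 9,  a_5 = 1,  a_6 = 5.
The sequence repeats with period 5.
(677 - 1) mod 5 = 1, so a_{677} = a_2 = 3.

3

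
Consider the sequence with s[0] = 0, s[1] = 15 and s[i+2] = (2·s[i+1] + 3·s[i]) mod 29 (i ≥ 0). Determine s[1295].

27

Listing terms: s[0] = 0; s[1] = 15; s[2] = 1; s[3] = 18; s[4] = 10; s[5] = 16; s[6] = 4; s[7] = 27; s[8] = 8; s[9] = 10; s[10] = 15; s[11] = 2; s[12] = 20; s[13] = 17; s[14] = 7; s[15] = 7; s[16] = 6; s[17] = 4; s[18] = 26; s[19] = 6; s[20] = 3; s[21] = 24; s[22] = 28; s[23] = 12; s[24] = 21; s[25] = 20; s[26] = 16; s[27] = 5; s[28] = 0; s[29] = 15.
Since (s[28], s[29]) = (s[0], s[1]) = (0, 15) (two consecutive terms determine the rest), the sequence is periodic with period 28.
So s[1295] = s[0 + ((1295-0) mod 28)] = s[7] = 27.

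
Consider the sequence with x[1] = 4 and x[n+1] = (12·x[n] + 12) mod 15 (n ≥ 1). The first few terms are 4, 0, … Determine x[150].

Computing terms: x[1] = 4,  x[2] = 0,  x[3] = 12,  x[4] = 6,  x[5] = 9,  x[6] = 0.
Since x[6] = x[2] = 0, the sequence is eventually periodic: after a pre-period of length 1 it cycles with period 4.
For n ≥ 2, x[n] depends only on (n - 2) mod 4. (150 - 2) mod 4 = 0, so x[150] = x[2] = 0.

0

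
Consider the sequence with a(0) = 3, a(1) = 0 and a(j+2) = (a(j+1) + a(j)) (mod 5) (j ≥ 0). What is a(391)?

0

Computing terms: a(0) = 3,  a(1) = 0,  a(2) = 3,  a(3) = 3,  a(4) = 1,  a(5) = 4,  a(6) = 0,  a(7) = 4,  a(8) = 4,  a(9) = 3,  a(10) = 2,  a(11) = 0,  a(12) = 2,  a(13) = 2,  a(14) = 4,  a(15) = 1,  a(16) = 0,  a(17) = 1,  a(18) = 1,  a(19) = 2,  a(20) = 3,  a(21) = 0.
The sequence repeats with period 20.
(391 - 0) mod 20 = 11, so a(391) = a(11) = 0.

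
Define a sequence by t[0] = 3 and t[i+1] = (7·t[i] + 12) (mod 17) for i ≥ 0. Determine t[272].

3

t[0] = 3,  t[1] = 16,  t[2] = 5,  t[3] = 13,  t[4] = 1,  t[5] = 2,  t[6] = 9,  t[7] = 7,  t[8] = 10,  t[9] = 14,  t[10] = 8,  t[11] = 0,  t[12] = 12,  t[13] = 11,  t[14] = 4,  t[15] = 6,  t[16] = 3.
The sequence repeats with period 16.
(272 - 0) mod 16 = 0, so t[272] = t[0] = 3.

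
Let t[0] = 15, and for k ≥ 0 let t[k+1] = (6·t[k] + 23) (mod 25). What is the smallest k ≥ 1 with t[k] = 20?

10

Computing terms: t[0] = 15,  t[1] = 13,  t[2] = 1,  t[3] = 4,  t[4] = 22,  t[5] = 5,  t[6] = 3,  t[7] = 16,  t[8] = 19,  t[9] = 12,  t[10] = 20,  t[11] = 18,  t[12] = 6,  t[13] = 9,  t[14] = 2,  t[15] = 10,  t[16] = 8,  t[17] = 21,  t[18] = 24,  t[19] = 17,  t[20] = 0,  t[21] = 23,  t[22] = 11,  t[23] = 14,  t[24] = 7,  t[25] = 15.
The sequence repeats with period 25.
The value 20 first appears (with k ≥ 1) at t[10].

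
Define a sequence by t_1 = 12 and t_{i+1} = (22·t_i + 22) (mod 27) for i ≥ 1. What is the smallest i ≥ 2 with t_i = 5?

12

Computing terms: t_1 = 12; t_2 = 16; t_3 = 23; t_4 = 15; t_5 = 1; t_6 = 17; t_7 = 18; t_8 = 13; t_9 = 11; t_{10} = 21; t_{11} = 25; t_{12} = 5; t_{13} = 24; t_{14} = 10; t_{15} = 26; t_{16} = 0; t_{17} = 22; t_{18} = 20; t_{19} = 3; t_{20} = 7; t_{21} = 14; t_{22} = 6; t_{23} = 19; t_{24} = 8; t_{25} = 9; t_{26} = 4; t_{27} = 2; t_{28} = 12.
The sequence repeats with period 27.
The value 5 first appears (with i ≥ 2) at t_{12}.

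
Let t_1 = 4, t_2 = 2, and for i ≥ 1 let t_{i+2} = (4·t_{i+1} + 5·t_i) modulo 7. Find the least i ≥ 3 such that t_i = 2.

8

Listing terms: t_1 = 4,  t_2 = 2,  t_3 = 0,  t_4 = 3,  t_5 = 5,  t_6 = 0,  t_7 = 4,  t_8 = 2.
The sequence repeats with period 6.
The value 2 next appears (with i ≥ 3) at t_8.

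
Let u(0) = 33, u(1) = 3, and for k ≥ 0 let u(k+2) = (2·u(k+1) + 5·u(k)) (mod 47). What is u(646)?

Listing terms: u(0) = 33,  u(1) = 3,  u(2) = 30,  u(3) = 28,  u(4) = 18,  u(5) = 35,  u(6) = 19,  u(7) = 25,  u(8) = 4,  u(9) = 39,  u(10) = 4,  u(11) = 15,  u(12) = 3,  u(13) = 34,  u(14) = 36,  u(15) = 7,  u(16) = 6,  u(17) = 0,  u(18) = 30,  u(19) = 13,  u(20) = 35,  u(21) = 41,  u(22) = 22,  u(23) = 14,  u(24) = 44,  u(25) = 17,  u(26) = 19,  u(27) = 29,  u(28) = 12,  u(29) = 28,  u(30) = 22,  u(31) = 43,  u(32) = 8,  u(33) = 43,  u(34) = 32,  u(35) = 44,  u(36) = 13,  u(37) = 11,  u(38) = 40,  u(39) = 41,  u(40) = 0,  u(41) = 17,  u(42) = 34,  u(43) = 12,  u(44) = 6,  u(45) = 25,  u(46) = 33,  u(47) = 3.
The sequence repeats with period 46.
So u(646) = u(0 + ((646-0) mod 46)) = u(2) = 30.

30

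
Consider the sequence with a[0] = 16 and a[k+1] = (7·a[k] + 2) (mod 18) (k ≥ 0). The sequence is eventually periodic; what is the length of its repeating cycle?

Listing terms: a[0] = 16; a[1] = 6; a[2] = 8; a[3] = 4; a[4] = 12; a[5] = 14; a[6] = 10; a[7] = 0; a[8] = 2; a[9] = 16.
Since a[9] = a[0] = 16, the sequence is periodic with period 9.

9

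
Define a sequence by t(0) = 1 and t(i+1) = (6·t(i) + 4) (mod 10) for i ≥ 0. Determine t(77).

We have t(0) = 1; t(1) = 0; t(2) = 4; t(3) = 8; t(4) = 2; t(5) = 6; t(6) = 0.
Since t(6) = t(1) = 0, the sequence is eventually periodic: after a pre-period of length 1 it cycles with period 5.
For i ≥ 1, t(i) depends only on (i - 1) mod 5. (77 - 1) mod 5 = 1, so t(77) = t(2) = 4.

4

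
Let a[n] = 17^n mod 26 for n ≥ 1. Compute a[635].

23

Computing terms: a[1] = 17; a[2] = 3; a[3] = 25; a[4] = 9; a[5] = 23; a[6] = 1; a[7] = 17.
Since a[7] = a[1] = 17, the sequence is periodic with period 6.
So a[635] = a[1 + ((635-1) mod 6)] = a[5] = 23.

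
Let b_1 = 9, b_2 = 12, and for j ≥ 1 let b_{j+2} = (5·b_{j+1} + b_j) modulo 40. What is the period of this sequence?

Computing terms: b_1 = 9, b_2 = 12, b_3 = 29, b_4 = 37, b_5 = 14, b_6 = 27, b_7 = 29, b_8 = 12, b_9 = 9, b_{10} = 17, b_{11} = 14, b_{12} = 7, b_{13} = 9, b_{14} = 12.
The sequence repeats with period 12.

12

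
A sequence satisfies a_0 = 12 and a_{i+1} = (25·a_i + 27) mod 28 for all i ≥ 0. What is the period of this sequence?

a_0 = 12, a_1 = 19, a_2 = 26, a_3 = 5, a_4 = 12.
The sequence repeats with period 4.

4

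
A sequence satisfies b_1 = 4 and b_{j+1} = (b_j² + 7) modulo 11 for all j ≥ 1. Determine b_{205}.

We have b_1 = 4,  b_2 = 1,  b_3 = 8,  b_4 = 5,  b_5 = 10,  b_6 = 8.
Since b_6 = b_3 = 8, the sequence is eventually periodic: after a pre-period of length 2 it cycles with period 3.
For j ≥ 3, b_j depends only on (j - 3) mod 3. (205 - 3) mod 3 = 1, so b_{205} = b_4 = 5.

5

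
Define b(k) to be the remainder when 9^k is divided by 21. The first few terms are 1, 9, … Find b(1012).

Computing terms: b(0) = 1, b(1) = 9, b(2) = 18, b(3) = 15, b(4) = 9.
Since b(4) = b(1) = 9, the sequence is eventually periodic: after a pre-period of length 1 it cycles with period 3.
For k ≥ 1, b(k) depends only on (k - 1) mod 3. (1012 - 1) mod 3 = 0, so b(1012) = b(1) = 9.

9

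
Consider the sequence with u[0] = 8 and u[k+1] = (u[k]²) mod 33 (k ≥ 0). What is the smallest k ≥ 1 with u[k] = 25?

We have u[0] = 8,  u[1] = 31,  u[2] = 4,  u[3] = 16,  u[4] = 25,  u[5] = 31.
Since u[5] = u[1] = 31, the sequence is eventually periodic: after a pre-period of length 1 it cycles with period 4.
The value 25 first appears (with k ≥ 1) at u[4].

4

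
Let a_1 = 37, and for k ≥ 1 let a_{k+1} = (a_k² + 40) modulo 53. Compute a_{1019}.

23

We have a_1 = 37; a_2 = 31; a_3 = 47; a_4 = 23; a_5 = 39; a_6 = 24; a_7 = 33; a_8 = 16; a_9 = 31.
Since a_9 = a_2 = 31, the sequence is eventually periodic: after a pre-period of length 1 it cycles with period 7.
For k ≥ 2, a_k depends only on (k - 2) mod 7. (1019 - 2) mod 7 = 2, so a_{1019} = a_4 = 23.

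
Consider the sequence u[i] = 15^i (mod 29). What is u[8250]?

9

u[1] = 15,  u[2] = 22,  u[3] = 11,  u[4] = 20,  u[5] = 10,  u[6] = 5,  u[7] = 17,  u[8] = 23,  u[9] = 26,  u[10] = 13,  u[11] = 21,  u[12] = 25,  u[13] = 27,  u[14] = 28,  u[15] = 14,  u[16] = 7,  u[17] = 18,  u[18] = 9,  u[19] = 19,  u[20] = 24,  u[21] = 12,  u[22] = 6,  u[23] = 3,  u[24] = 16,  u[25] = 8,  u[26] = 4,  u[27] = 2,  u[28] = 1,  u[29] = 15.
Since u[29] = u[1] = 15, the sequence is periodic with period 28.
So u[8250] = u[1 + ((8250-1) mod 28)] = u[18] = 9.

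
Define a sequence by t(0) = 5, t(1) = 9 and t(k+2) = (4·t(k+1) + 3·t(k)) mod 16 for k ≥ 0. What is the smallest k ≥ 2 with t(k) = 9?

t(0) = 5; t(1) = 9; t(2) = 3; t(3) = 7; t(4) = 5; t(5) = 9.
The sequence repeats with period 4.
The value 9 next appears (with k ≥ 2) at t(5).

5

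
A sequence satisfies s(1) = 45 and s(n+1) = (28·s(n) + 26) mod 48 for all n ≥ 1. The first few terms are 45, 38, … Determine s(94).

18

We have s(1) = 45, s(2) = 38, s(3) = 34, s(4) = 18, s(5) = 2, s(6) = 34.
Since s(6) = s(3) = 34, the sequence is eventually periodic: after a pre-period of length 2 it cycles with period 3.
For n ≥ 3, s(n) depends only on (n - 3) mod 3. (94 - 3) mod 3 = 1, so s(94) = s(4) = 18.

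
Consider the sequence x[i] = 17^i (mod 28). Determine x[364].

Listing terms: x[1] = 17,  x[2] = 9,  x[3] = 13,  x[4] = 25,  x[5] = 5,  x[6] = 1,  x[7] = 17.
Since x[7] = x[1] = 17, the sequence is periodic with period 6.
(364 - 1) mod 6 = 3, so x[364] = x[4] = 25.

25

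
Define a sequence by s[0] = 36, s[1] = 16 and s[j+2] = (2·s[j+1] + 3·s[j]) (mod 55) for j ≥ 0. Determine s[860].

36

s[0] = 36; s[1] = 16; s[2] = 30; s[3] = 53; s[4] = 31; s[5] = 1; s[6] = 40; s[7] = 28; s[8] = 11; s[9] = 51; s[10] = 25; s[11] = 38; s[12] = 41; s[13] = 31; s[14] = 20; s[15] = 23; s[16] = 51; s[17] = 6; s[18] = 0; s[19] = 18; s[20] = 36; s[21] = 16.
Since (s[20], s[21]) = (s[0], s[1]) = (36, 16) (two consecutive terms determine the rest), the sequence is periodic with period 20.
So s[860] = s[0 + ((860-0) mod 20)] = s[0] = 36.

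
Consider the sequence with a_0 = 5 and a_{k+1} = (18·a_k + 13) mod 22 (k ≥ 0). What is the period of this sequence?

We have a_0 = 5, a_1 = 15, a_2 = 19, a_3 = 3, a_4 = 1, a_5 = 9, a_6 = 21, a_7 = 17, a_8 = 11, a_9 = 13, a_{10} = 5.
The sequence repeats with period 10.

10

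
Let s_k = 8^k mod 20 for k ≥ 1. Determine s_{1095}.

Computing terms: s_1 = 8,  s_2 = 4,  s_3 = 12,  s_4 = 16,  s_5 = 8.
Since s_5 = s_1 = 8, the sequence is periodic with period 4.
(1095 - 1) mod 4 = 2, so s_{1095} = s_3 = 12.

12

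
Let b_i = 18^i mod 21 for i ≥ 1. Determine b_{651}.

b_1 = 18; b_2 = 9; b_3 = 15; b_4 = 18.
The sequence repeats with period 3.
(651 - 1) mod 3 = 2, so b_{651} = b_3 = 15.

15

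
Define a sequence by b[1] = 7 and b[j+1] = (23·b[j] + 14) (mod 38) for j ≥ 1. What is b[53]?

21

Listing terms: b[1] = 7; b[2] = 23; b[3] = 11; b[4] = 1; b[5] = 37; b[6] = 29; b[7] = 35; b[8] = 21; b[9] = 3; b[10] = 7.
The sequence repeats with period 9.
So b[53] = b[1 + ((53-1) mod 9)] = b[8] = 21.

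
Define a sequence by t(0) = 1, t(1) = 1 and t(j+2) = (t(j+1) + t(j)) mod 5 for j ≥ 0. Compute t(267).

1

Listing terms: t(0) = 1; t(1) = 1; t(2) = 2; t(3) = 3; t(4) = 0; t(5) = 3; t(6) = 3; t(7) = 1; t(8) = 4; t(9) = 0; t(10) = 4; t(11) = 4; t(12) = 3; t(13) = 2; t(14) = 0; t(15) = 2; t(16) = 2; t(17) = 4; t(18) = 1; t(19) = 0; t(20) = 1; t(21) = 1.
The sequence repeats with period 20.
So t(267) = t(0 + ((267-0) mod 20)) = t(7) = 1.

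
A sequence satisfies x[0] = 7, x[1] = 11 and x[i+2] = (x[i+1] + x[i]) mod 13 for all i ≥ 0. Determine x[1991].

3

We have x[0] = 7, x[1] = 11, x[2] = 5, x[3] = 3, x[4] = 8, x[5] = 11, x[6] = 6, x[7] = 4, x[8] = 10, x[9] = 1, x[10] = 11, x[11] = 12, x[12] = 10, x[13] = 9, x[14] = 6, x[15] = 2, x[16] = 8, x[17] = 10, x[18] = 5, x[19] = 2, x[20] = 7, x[21] = 9, x[22] = 3, x[23] = 12, x[24] = 2, x[25] = 1, x[26] = 3, x[27] = 4, x[28] = 7, x[29] = 11.
Since (x[28], x[29]) = (x[0], x[1]) = (7, 11) (two consecutive terms determine the rest), the sequence is periodic with period 28.
(1991 - 0) mod 28 = 3, so x[1991] = x[3] = 3.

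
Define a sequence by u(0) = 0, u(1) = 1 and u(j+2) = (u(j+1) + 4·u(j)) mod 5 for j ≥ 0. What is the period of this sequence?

6

Listing terms: u(0) = 0,  u(1) = 1,  u(2) = 1,  u(3) = 0,  u(4) = 4,  u(5) = 4,  u(6) = 0,  u(7) = 1.
Since (u(6), u(7)) = (u(0), u(1)) = (0, 1) (two consecutive terms determine the rest), the sequence is periodic with period 6.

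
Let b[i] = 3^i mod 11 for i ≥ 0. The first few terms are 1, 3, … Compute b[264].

We have b[0] = 1; b[1] = 3; b[2] = 9; b[3] = 5; b[4] = 4; b[5] = 1.
Since b[5] = b[0] = 1, the sequence is periodic with period 5.
So b[264] = b[0 + ((264-0) mod 5)] = b[4] = 4.

4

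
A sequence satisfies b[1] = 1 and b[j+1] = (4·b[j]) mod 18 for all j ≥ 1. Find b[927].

16

Listing terms: b[1] = 1,  b[2] = 4,  b[3] = 16,  b[4] = 10,  b[5] = 4.
Since b[5] = b[2] = 4, the sequence is eventually periodic: after a pre-period of length 1 it cycles with period 3.
For j ≥ 2, b[j] depends only on (j - 2) mod 3. (927 - 2) mod 3 = 1, so b[927] = b[3] = 16.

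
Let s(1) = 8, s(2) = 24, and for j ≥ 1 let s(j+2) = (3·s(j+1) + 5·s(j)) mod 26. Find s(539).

12

We have s(1) = 8, s(2) = 24, s(3) = 8, s(4) = 14, s(5) = 4, s(6) = 4, s(7) = 6, s(8) = 12, s(9) = 14, s(10) = 24, s(11) = 12, s(12) = 0, s(13) = 8, s(14) = 24.
Since (s(13), s(14)) = (s(1), s(2)) = (8, 24) (two consecutive terms determine the rest), the sequence is periodic with period 12.
So s(539) = s(1 + ((539-1) mod 12)) = s(11) = 12.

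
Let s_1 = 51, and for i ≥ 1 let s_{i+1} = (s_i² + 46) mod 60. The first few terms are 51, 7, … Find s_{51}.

Listing terms: s_1 = 51, s_2 = 7, s_3 = 35, s_4 = 11, s_5 = 47, s_6 = 35.
Since s_6 = s_3 = 35, the sequence is eventually periodic: after a pre-period of length 2 it cycles with period 3.
For i ≥ 3, s_i depends only on (i - 3) mod 3. (51 - 3) mod 3 = 0, so s_{51} = s_3 = 35.

35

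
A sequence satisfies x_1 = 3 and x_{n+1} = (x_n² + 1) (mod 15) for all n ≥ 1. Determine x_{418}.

Computing terms: x_1 = 3,  x_2 = 10,  x_3 = 11,  x_4 = 2,  x_5 = 5,  x_6 = 11.
Since x_6 = x_3 = 11, the sequence is eventually periodic: after a pre-period of length 2 it cycles with period 3.
For n ≥ 3, x_n depends only on (n - 3) mod 3. (418 - 3) mod 3 = 1, so x_{418} = x_4 = 2.

2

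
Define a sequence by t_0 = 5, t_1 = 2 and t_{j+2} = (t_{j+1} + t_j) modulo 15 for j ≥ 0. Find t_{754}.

Computing terms: t_0 = 5; t_1 = 2; t_2 = 7; t_3 = 9; t_4 = 1; t_5 = 10; t_6 = 11; t_7 = 6; t_8 = 2; t_9 = 8; t_{10} = 10; t_{11} = 3; t_{12} = 13; t_{13} = 1; t_{14} = 14; t_{15} = 0; t_{16} = 14; t_{17} = 14; t_{18} = 13; t_{19} = 12; t_{20} = 10; t_{21} = 7; t_{22} = 2; t_{23} = 9; t_{24} = 11; t_{25} = 5; t_{26} = 1; t_{27} = 6; t_{28} = 7; t_{29} = 13; t_{30} = 5; t_{31} = 3; t_{32} = 8; t_{33} = 11; t_{34} = 4; t_{35} = 0; t_{36} = 4; t_{37} = 4; t_{38} = 8; t_{39} = 12; t_{40} = 5; t_{41} = 2.
Since (t_{40}, t_{41}) = (t_0, t_1) = (5, 2) (two consecutive terms determine the rest), the sequence is periodic with period 40.
(754 - 0) mod 40 = 34, so t_{754} = t_{34} = 4.

4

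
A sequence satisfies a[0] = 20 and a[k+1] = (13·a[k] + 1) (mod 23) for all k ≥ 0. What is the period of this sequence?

a[0] = 20,  a[1] = 8,  a[2] = 13,  a[3] = 9,  a[4] = 3,  a[5] = 17,  a[6] = 15,  a[7] = 12,  a[8] = 19,  a[9] = 18,  a[10] = 5,  a[11] = 20.
Since a[11] = a[0] = 20, the sequence is periodic with period 11.

11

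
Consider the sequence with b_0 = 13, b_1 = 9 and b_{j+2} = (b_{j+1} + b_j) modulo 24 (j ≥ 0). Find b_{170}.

22

We have b_0 = 13,  b_1 = 9,  b_2 = 22,  b_3 = 7,  b_4 = 5,  b_5 = 12,  b_6 = 17,  b_7 = 5,  b_8 = 22,  b_9 = 3,  b_{10} = 1,  b_{11} = 4,  b_{12} = 5,  b_{13} = 9,  b_{14} = 14,  b_{15} = 23,  b_{16} = 13,  b_{17} = 12,  b_{18} = 1,  b_{19} = 13,  b_{20} = 14,  b_{21} = 3,  b_{22} = 17,  b_{23} = 20,  b_{24} = 13,  b_{25} = 9.
Since (b_{24}, b_{25}) = (b_0, b_1) = (13, 9) (two consecutive terms determine the rest), the sequence is periodic with period 24.
(170 - 0) mod 24 = 2, so b_{170} = b_2 = 22.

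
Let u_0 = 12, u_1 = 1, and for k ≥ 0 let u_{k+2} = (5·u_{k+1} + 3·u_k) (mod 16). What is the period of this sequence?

u_0 = 12,  u_1 = 1,  u_2 = 9,  u_3 = 0,  u_4 = 11,  u_5 = 7,  u_6 = 4,  u_7 = 9,  u_8 = 9,  u_9 = 8,  u_{10} = 3,  u_{11} = 7,  u_{12} = 12,  u_{13} = 1.
The sequence repeats with period 12.

12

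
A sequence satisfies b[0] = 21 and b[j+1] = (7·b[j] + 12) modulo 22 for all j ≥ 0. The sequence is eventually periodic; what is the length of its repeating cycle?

Computing terms: b[0] = 21, b[1] = 5, b[2] = 3, b[3] = 11, b[4] = 1, b[5] = 19, b[6] = 13, b[7] = 15, b[8] = 7, b[9] = 17, b[10] = 21.
Since b[10] = b[0] = 21, the sequence is periodic with period 10.

10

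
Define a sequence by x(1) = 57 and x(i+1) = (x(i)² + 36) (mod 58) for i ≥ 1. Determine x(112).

We have x(1) = 57; x(2) = 37; x(3) = 13; x(4) = 31; x(5) = 11; x(6) = 41; x(7) = 35; x(8) = 43; x(9) = 29; x(10) = 7; x(11) = 27; x(12) = 11.
Since x(12) = x(5) = 11, the sequence is eventually periodic: after a pre-period of length 4 it cycles with period 7.
For i ≥ 5, x(i) depends only on (i - 5) mod 7. (112 - 5) mod 7 = 2, so x(112) = x(7) = 35.

35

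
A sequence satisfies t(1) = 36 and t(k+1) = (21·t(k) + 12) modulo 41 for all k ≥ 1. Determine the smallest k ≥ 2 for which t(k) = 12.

t(1) = 36,  t(2) = 30,  t(3) = 27,  t(4) = 5,  t(5) = 35,  t(6) = 9,  t(7) = 37,  t(8) = 10,  t(9) = 17,  t(10) = 0,  t(11) = 12,  t(12) = 18,  t(13) = 21,  t(14) = 2,  t(15) = 13,  t(16) = 39,  t(17) = 11,  t(18) = 38,  t(19) = 31,  t(20) = 7,  t(21) = 36.
Since t(21) = t(1) = 36, the sequence is periodic with period 20.
The value 12 first appears (with k ≥ 2) at t(11).

11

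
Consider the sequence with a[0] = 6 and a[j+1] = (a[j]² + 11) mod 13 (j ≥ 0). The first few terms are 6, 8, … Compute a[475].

8

Listing terms: a[0] = 6,  a[1] = 8,  a[2] = 10,  a[3] = 7,  a[4] = 8.
Since a[4] = a[1] = 8, the sequence is eventually periodic: after a pre-period of length 1 it cycles with period 3.
For j ≥ 1, a[j] depends only on (j - 1) mod 3. (475 - 1) mod 3 = 0, so a[475] = a[1] = 8.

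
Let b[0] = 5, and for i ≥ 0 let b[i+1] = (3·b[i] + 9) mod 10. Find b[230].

1

We have b[0] = 5, b[1] = 4, b[2] = 1, b[3] = 2, b[4] = 5.
Since b[4] = b[0] = 5, the sequence is periodic with period 4.
So b[230] = b[0 + ((230-0) mod 4)] = b[2] = 1.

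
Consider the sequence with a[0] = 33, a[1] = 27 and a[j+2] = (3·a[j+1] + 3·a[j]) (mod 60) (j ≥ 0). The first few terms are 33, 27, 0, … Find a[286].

a[0] = 33,  a[1] = 27,  a[2] = 0,  a[3] = 21,  a[4] = 3,  a[5] = 12,  a[6] = 45,  a[7] = 51,  a[8] = 48,  a[9] = 57,  a[10] = 15,  a[11] = 36,  a[12] = 33,  a[13] = 27.
The sequence repeats with period 12.
(286 - 0) mod 12 = 10, so a[286] = a[10] = 15.

15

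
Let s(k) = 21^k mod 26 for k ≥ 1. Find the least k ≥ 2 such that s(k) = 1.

Computing terms: s(1) = 21,  s(2) = 25,  s(3) = 5,  s(4) = 1,  s(5) = 21.
The sequence repeats with period 4.
The value 1 first appears (with k ≥ 2) at s(4).

4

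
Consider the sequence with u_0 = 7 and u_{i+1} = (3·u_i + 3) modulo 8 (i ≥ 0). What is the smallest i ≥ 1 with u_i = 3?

2

Listing terms: u_0 = 7, u_1 = 0, u_2 = 3, u_3 = 4, u_4 = 7.
Since u_4 = u_0 = 7, the sequence is periodic with period 4.
The value 3 first appears (with i ≥ 1) at u_2.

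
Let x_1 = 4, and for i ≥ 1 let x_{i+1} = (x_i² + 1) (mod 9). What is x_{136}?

x_1 = 4; x_2 = 8; x_3 = 2; x_4 = 5; x_5 = 8.
Since x_5 = x_2 = 8, the sequence is eventually periodic: after a pre-period of length 1 it cycles with period 3.
For i ≥ 2, x_i depends only on (i - 2) mod 3. (136 - 2) mod 3 = 2, so x_{136} = x_4 = 5.

5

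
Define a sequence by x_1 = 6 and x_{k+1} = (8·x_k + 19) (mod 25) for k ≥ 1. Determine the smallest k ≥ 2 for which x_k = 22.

6

Computing terms: x_1 = 6; x_2 = 17; x_3 = 5; x_4 = 9; x_5 = 16; x_6 = 22; x_7 = 20; x_8 = 4; x_9 = 1; x_{10} = 2; x_{11} = 10; x_{12} = 24; x_{13} = 11; x_{14} = 7; x_{15} = 0; x_{16} = 19; x_{17} = 21; x_{18} = 12; x_{19} = 15; x_{20} = 14; x_{21} = 6.
The sequence repeats with period 20.
The value 22 first appears (with k ≥ 2) at x_6.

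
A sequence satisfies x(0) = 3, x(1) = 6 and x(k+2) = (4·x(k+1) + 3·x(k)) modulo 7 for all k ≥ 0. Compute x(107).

Computing terms: x(0) = 3,  x(1) = 6,  x(2) = 5,  x(3) = 3,  x(4) = 6.
The sequence repeats with period 3.
So x(107) = x(0 + ((107-0) mod 3)) = x(2) = 5.

5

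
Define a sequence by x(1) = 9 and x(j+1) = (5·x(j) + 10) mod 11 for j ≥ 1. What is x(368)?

We have x(1) = 9, x(2) = 0, x(3) = 10, x(4) = 5, x(5) = 2, x(6) = 9.
Since x(6) = x(1) = 9, the sequence is periodic with period 5.
(368 - 1) mod 5 = 2, so x(368) = x(3) = 10.

10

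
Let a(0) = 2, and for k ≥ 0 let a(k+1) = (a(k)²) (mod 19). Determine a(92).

a(0) = 2; a(1) = 4; a(2) = 16; a(3) = 9; a(4) = 5; a(5) = 6; a(6) = 17; a(7) = 4.
Since a(7) = a(1) = 4, the sequence is eventually periodic: after a pre-period of length 1 it cycles with period 6.
For k ≥ 1, a(k) depends only on (k - 1) mod 6. (92 - 1) mod 6 = 1, so a(92) = a(2) = 16.

16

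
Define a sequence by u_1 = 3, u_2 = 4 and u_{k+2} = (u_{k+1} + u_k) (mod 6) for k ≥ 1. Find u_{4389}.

We have u_1 = 3; u_2 = 4; u_3 = 1; u_4 = 5; u_5 = 0; u_6 = 5; u_7 = 5; u_8 = 4; u_9 = 3; u_{10} = 1; u_{11} = 4; u_{12} = 5; u_{13} = 3; u_{14} = 2; u_{15} = 5; u_{16} = 1; u_{17} = 0; u_{18} = 1; u_{19} = 1; u_{20} = 2; u_{21} = 3; u_{22} = 5; u_{23} = 2; u_{24} = 1; u_{25} = 3; u_{26} = 4.
The sequence repeats with period 24.
So u_{4389} = u_{1 + ((4389-1) mod 24)} = u_{21} = 3.

3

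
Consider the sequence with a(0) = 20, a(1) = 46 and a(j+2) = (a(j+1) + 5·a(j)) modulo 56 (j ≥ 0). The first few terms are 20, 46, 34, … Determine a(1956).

Listing terms: a(0) = 20; a(1) = 46; a(2) = 34; a(3) = 40; a(4) = 42; a(5) = 18; a(6) = 4; a(7) = 38; a(8) = 2; a(9) = 24; a(10) = 34; a(11) = 42; a(12) = 44; a(13) = 30; a(14) = 26; a(15) = 8; a(16) = 26; a(17) = 10; a(18) = 28; a(19) = 22; a(20) = 50; a(21) = 48; a(22) = 18; a(23) = 34; a(24) = 12; a(25) = 14; a(26) = 18; a(27) = 32; a(28) = 10; a(29) = 2; a(30) = 52; a(31) = 6; a(32) = 42; a(33) = 16; a(34) = 2; a(35) = 26; a(36) = 36; a(37) = 54; a(38) = 10; a(39) = 0; a(40) = 50; a(41) = 50; a(42) = 20; a(43) = 46.
The sequence repeats with period 42.
(1956 - 0) mod 42 = 24, so a(1956) = a(24) = 12.

12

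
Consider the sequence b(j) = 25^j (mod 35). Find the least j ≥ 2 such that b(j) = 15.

3

Listing terms: b(1) = 25,  b(2) = 30,  b(3) = 15,  b(4) = 25.
Since b(4) = b(1) = 25, the sequence is periodic with period 3.
The value 15 first appears (with j ≥ 2) at b(3).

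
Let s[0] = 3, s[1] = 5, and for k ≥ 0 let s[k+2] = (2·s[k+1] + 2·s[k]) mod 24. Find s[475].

We have s[0] = 3; s[1] = 5; s[2] = 16; s[3] = 18; s[4] = 20; s[5] = 4; s[6] = 0; s[7] = 8; s[8] = 16; s[9] = 0; s[10] = 8.
Since (s[9], s[10]) = (s[6], s[7]) = (0, 8) (two consecutive terms determine the rest), the sequence is eventually periodic: after a pre-period of length 6 it cycles with period 3.
For k ≥ 6, s[k] depends only on (k - 6) mod 3. (475 - 6) mod 3 = 1, so s[475] = s[7] = 8.

8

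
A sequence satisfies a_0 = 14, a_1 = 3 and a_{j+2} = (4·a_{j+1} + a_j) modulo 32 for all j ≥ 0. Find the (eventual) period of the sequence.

Listing terms: a_0 = 14,  a_1 = 3,  a_2 = 26,  a_3 = 11,  a_4 = 6,  a_5 = 3,  a_6 = 18,  a_7 = 11,  a_8 = 30,  a_9 = 3,  a_{10} = 10,  a_{11} = 11,  a_{12} = 22,  a_{13} = 3,  a_{14} = 2,  a_{15} = 11,  a_{16} = 14,  a_{17} = 3.
Since (a_{16}, a_{17}) = (a_0, a_1) = (14, 3) (two consecutive terms determine the rest), the sequence is periodic with period 16.

16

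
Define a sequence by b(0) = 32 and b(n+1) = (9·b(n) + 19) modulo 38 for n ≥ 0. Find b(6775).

We have b(0) = 32; b(1) = 3; b(2) = 8; b(3) = 15; b(4) = 2; b(5) = 37; b(6) = 10; b(7) = 33; b(8) = 12; b(9) = 13; b(10) = 22; b(11) = 27; b(12) = 34; b(13) = 21; b(14) = 18; b(15) = 29; b(16) = 14; b(17) = 31; b(18) = 32.
The sequence repeats with period 18.
So b(6775) = b(0 + ((6775-0) mod 18)) = b(7) = 33.

33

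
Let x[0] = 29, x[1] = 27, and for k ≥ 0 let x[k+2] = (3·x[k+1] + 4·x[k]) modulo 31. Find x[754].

2

We have x[0] = 29; x[1] = 27; x[2] = 11; x[3] = 17; x[4] = 2; x[5] = 12; x[6] = 13; x[7] = 25; x[8] = 3; x[9] = 16; x[10] = 29; x[11] = 27.
The sequence repeats with period 10.
(754 - 0) mod 10 = 4, so x[754] = x[4] = 2.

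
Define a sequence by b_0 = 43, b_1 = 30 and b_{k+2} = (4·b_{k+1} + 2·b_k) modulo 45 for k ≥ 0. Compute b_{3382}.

Listing terms: b_0 = 43,  b_1 = 30,  b_2 = 26,  b_3 = 29,  b_4 = 33,  b_5 = 10,  b_6 = 16,  b_7 = 39,  b_8 = 8,  b_9 = 20,  b_{10} = 6,  b_{11} = 19,  b_{12} = 43,  b_{13} = 30.
The sequence repeats with period 12.
(3382 - 0) mod 12 = 10, so b_{3382} = b_{10} = 6.

6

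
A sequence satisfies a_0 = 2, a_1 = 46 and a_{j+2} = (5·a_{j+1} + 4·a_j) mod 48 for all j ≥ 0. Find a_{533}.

14

We have a_0 = 2, a_1 = 46, a_2 = 46, a_3 = 30, a_4 = 46, a_5 = 14, a_6 = 14, a_7 = 30, a_8 = 14, a_9 = 46, a_{10} = 46.
Since (a_9, a_{10}) = (a_1, a_2) = (46, 46) (two consecutive terms determine the rest), the sequence is eventually periodic: after a pre-period of length 1 it cycles with period 8.
For j ≥ 1, a_j depends only on (j - 1) mod 8. (533 - 1) mod 8 = 4, so a_{533} = a_5 = 14.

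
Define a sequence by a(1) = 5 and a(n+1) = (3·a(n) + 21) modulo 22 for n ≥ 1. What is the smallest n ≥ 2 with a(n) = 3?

7

Computing terms: a(1) = 5; a(2) = 14; a(3) = 19; a(4) = 12; a(5) = 13; a(6) = 16; a(7) = 3; a(8) = 8; a(9) = 1; a(10) = 2; a(11) = 5.
Since a(11) = a(1) = 5, the sequence is periodic with period 10.
The value 3 first appears (with n ≥ 2) at a(7).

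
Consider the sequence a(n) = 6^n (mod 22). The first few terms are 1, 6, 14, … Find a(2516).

We have a(0) = 1, a(1) = 6, a(2) = 14, a(3) = 18, a(4) = 20, a(5) = 10, a(6) = 16, a(7) = 8, a(8) = 4, a(9) = 2, a(10) = 12, a(11) = 6.
Since a(11) = a(1) = 6, the sequence is eventually periodic: after a pre-period of length 1 it cycles with period 10.
For n ≥ 1, a(n) depends only on (n - 1) mod 10. (2516 - 1) mod 10 = 5, so a(2516) = a(6) = 16.

16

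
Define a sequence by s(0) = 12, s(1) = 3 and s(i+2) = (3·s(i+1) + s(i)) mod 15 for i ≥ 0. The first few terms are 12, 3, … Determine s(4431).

6

Computing terms: s(0) = 12, s(1) = 3, s(2) = 6, s(3) = 6, s(4) = 9, s(5) = 3, s(6) = 3, s(7) = 12, s(8) = 9, s(9) = 9, s(10) = 6, s(11) = 12, s(12) = 12, s(13) = 3.
The sequence repeats with period 12.
So s(4431) = s(0 + ((4431-0) mod 12)) = s(3) = 6.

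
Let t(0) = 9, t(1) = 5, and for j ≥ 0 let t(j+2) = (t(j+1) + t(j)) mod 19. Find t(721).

Computing terms: t(0) = 9,  t(1) = 5,  t(2) = 14,  t(3) = 0,  t(4) = 14,  t(5) = 14,  t(6) = 9,  t(7) = 4,  t(8) = 13,  t(9) = 17,  t(10) = 11,  t(11) = 9,  t(12) = 1,  t(13) = 10,  t(14) = 11,  t(15) = 2,  t(16) = 13,  t(17) = 15,  t(18) = 9,  t(19) = 5.
The sequence repeats with period 18.
(721 - 0) mod 18 = 1, so t(721) = t(1) = 5.

5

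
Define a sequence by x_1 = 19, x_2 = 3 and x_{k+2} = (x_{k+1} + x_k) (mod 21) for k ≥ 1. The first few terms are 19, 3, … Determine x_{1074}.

Listing terms: x_1 = 19,  x_2 = 3,  x_3 = 1,  x_4 = 4,  x_5 = 5,  x_6 = 9,  x_7 = 14,  x_8 = 2,  x_9 = 16,  x_{10} = 18,  x_{11} = 13,  x_{12} = 10,  x_{13} = 2,  x_{14} = 12,  x_{15} = 14,  x_{16} = 5,  x_{17} = 19,  x_{18} = 3.
Since (x_{17}, x_{18}) = (x_1, x_2) = (19, 3) (two consecutive terms determine the rest), the sequence is periodic with period 16.
So x_{1074} = x_{1 + ((1074-1) mod 16)} = x_2 = 3.

3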